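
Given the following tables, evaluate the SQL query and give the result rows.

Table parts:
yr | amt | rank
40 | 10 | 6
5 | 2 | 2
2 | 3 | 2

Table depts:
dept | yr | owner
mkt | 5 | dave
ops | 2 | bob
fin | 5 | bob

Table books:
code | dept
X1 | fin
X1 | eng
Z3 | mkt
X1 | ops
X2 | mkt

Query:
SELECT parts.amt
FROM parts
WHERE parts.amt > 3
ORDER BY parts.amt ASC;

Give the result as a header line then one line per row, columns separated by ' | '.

== RESULT ==
parts.amt
10

Derivation:
After WHERE (1 rows):
parts.yr | parts.amt | parts.rank
40 | 10 | 6
After SELECT (1 rows):
parts.amt
10
After ORDER BY (1 rows):
parts.amt
10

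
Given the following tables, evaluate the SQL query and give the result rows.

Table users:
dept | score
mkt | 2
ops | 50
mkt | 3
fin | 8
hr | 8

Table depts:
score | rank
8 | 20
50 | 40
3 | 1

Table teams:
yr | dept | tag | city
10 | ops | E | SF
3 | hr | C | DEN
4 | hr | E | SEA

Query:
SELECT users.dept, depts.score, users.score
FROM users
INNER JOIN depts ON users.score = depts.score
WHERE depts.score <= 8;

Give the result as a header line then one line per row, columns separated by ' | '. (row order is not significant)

== RESULT ==
users.dept | depts.score | users.score
mkt | 3 | 3
fin | 8 | 8
hr | 8 | 8

Derivation:
After JOIN depts (4 rows):
users.dept | users.score | depts.score | depts.rank
ops | 50 | 50 | 40
mkt | 3 | 3 | 1
fin | 8 | 8 | 20
hr | 8 | 8 | 20
After WHERE (3 rows):
users.dept | users.score | depts.score | depts.rank
mkt | 3 | 3 | 1
fin | 8 | 8 | 20
hr | 8 | 8 | 20
After SELECT (3 rows):
users.dept | depts.score | users.score
mkt | 3 | 3
fin | 8 | 8
hr | 8 | 8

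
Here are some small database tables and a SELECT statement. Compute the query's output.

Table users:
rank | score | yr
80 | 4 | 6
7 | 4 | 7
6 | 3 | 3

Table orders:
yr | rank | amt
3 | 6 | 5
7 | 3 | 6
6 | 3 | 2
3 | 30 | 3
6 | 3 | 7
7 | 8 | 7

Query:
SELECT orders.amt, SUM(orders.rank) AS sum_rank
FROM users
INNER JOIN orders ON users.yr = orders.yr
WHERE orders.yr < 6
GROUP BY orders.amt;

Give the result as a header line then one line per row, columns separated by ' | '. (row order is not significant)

== RESULT ==
orders.amt | sum_rank
5 | 6
3 | 30

Derivation:
After JOIN orders (6 rows):
users.rank | users.score | users.yr | orders.yr | orders.rank | orders.amt
80 | 4 | 6 | 6 | 3 | 2
80 | 4 | 6 | 6 | 3 | 7
7 | 4 | 7 | 7 | 3 | 6
7 | 4 | 7 | 7 | 8 | 7
6 | 3 | 3 | 3 | 6 | 5
6 | 3 | 3 | 3 | 30 | 3
After WHERE (2 rows):
users.rank | users.score | users.yr | orders.yr | orders.rank | orders.amt
6 | 3 | 3 | 3 | 6 | 5
6 | 3 | 3 | 3 | 30 | 3
After GROUP BY (2 rows):
orders.amt | sum_rank
5 | 6
3 | 30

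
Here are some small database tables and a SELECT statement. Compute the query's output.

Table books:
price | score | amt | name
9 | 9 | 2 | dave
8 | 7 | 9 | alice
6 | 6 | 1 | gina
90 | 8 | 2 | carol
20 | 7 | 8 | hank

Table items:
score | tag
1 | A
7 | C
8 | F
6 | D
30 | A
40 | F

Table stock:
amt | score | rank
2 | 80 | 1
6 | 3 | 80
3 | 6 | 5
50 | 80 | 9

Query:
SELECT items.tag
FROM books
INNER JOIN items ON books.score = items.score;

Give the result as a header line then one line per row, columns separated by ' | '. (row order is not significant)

== RESULT ==
items.tag
C
D
F
C

Derivation:
After JOIN items (4 rows):
books.price | books.score | books.amt | books.name | items.score | items.tag
8 | 7 | 9 | alice | 7 | C
6 | 6 | 1 | gina | 6 | D
90 | 8 | 2 | carol | 8 | F
20 | 7 | 8 | hank | 7 | C
After SELECT (4 rows):
items.tag
C
D
F
C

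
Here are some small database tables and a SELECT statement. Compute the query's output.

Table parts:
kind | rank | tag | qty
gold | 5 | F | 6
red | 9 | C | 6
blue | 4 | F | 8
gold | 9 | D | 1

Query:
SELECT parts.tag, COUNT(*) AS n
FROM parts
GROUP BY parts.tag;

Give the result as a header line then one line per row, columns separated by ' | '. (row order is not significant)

== RESULT ==
parts.tag | n
F | 2
C | 1
D | 1

Derivation:
After GROUP BY (3 rows):
parts.tag | n
F | 2
C | 1
D | 1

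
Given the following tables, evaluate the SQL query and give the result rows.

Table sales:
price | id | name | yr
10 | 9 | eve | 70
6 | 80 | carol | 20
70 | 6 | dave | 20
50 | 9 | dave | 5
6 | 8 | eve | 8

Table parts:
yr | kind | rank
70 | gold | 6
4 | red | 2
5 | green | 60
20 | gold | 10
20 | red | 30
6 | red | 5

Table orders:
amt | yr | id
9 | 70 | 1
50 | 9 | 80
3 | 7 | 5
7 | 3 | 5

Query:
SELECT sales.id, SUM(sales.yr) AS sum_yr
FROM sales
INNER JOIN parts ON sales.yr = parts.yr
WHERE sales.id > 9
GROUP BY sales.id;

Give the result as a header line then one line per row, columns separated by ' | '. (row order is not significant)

== RESULT ==
sales.id | sum_yr
80 | 40

Derivation:
After JOIN parts (6 rows):
sales.price | sales.id | sales.name | sales.yr | parts.yr | parts.kind | parts.rank
10 | 9 | eve | 70 | 70 | gold | 6
6 | 80 | carol | 20 | 20 | gold | 10
6 | 80 | carol | 20 | 20 | red | 30
70 | 6 | dave | 20 | 20 | gold | 10
70 | 6 | dave | 20 | 20 | red | 30
50 | 9 | dave | 5 | 5 | green | 60
After WHERE (2 rows):
sales.price | sales.id | sales.name | sales.yr | parts.yr | parts.kind | parts.rank
6 | 80 | carol | 20 | 20 | gold | 10
6 | 80 | carol | 20 | 20 | red | 30
After GROUP BY (1 rows):
sales.id | sum_yr
80 | 40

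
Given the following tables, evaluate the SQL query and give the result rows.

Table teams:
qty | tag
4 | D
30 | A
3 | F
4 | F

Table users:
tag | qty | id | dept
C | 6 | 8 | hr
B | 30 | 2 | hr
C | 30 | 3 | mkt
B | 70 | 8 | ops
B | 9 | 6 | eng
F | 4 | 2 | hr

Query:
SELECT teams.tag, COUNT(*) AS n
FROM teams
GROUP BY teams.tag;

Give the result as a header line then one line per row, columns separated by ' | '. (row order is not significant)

== RESULT ==
teams.tag | n
D | 1
A | 1
F | 2

Derivation:
After GROUP BY (3 rows):
teams.tag | n
D | 1
A | 1
F | 2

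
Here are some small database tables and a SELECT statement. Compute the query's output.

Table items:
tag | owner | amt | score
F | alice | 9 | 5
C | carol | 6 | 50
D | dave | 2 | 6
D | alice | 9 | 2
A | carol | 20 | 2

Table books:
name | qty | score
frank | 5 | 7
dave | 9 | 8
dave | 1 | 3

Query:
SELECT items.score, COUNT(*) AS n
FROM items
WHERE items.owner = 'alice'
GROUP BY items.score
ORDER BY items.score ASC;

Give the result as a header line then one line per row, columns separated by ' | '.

After WHERE (2 rows):
items.tag | items.owner | items.amt | items.score
F | alice | 9 | 5
D | alice | 9 | 2
After GROUP BY (2 rows):
items.score | n
5 | 1
2 | 1
After ORDER BY (2 rows):
items.score | n
2 | 1
5 | 1

== RESULT ==
items.score | n
2 | 1
5 | 1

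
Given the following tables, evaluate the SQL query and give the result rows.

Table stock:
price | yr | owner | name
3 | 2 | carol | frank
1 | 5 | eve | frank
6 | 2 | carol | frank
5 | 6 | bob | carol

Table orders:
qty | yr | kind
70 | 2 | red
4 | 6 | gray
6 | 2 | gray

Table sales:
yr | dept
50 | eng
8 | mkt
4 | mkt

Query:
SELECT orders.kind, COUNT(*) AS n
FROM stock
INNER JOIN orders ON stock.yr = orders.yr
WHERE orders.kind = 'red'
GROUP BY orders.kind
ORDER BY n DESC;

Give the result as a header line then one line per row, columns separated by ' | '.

== RESULT ==
orders.kind | n
red | 2

Derivation:
After JOIN orders (5 rows):
stock.price | stock.yr | stock.owner | stock.name | orders.qty | orders.yr | orders.kind
3 | 2 | carol | frank | 70 | 2 | red
3 | 2 | carol | frank | 6 | 2 | gray
6 | 2 | carol | frank | 70 | 2 | red
6 | 2 | carol | frank | 6 | 2 | gray
5 | 6 | bob | carol | 4 | 6 | gray
After WHERE (2 rows):
stock.price | stock.yr | stock.owner | stock.name | orders.qty | orders.yr | orders.kind
3 | 2 | carol | frank | 70 | 2 | red
6 | 2 | carol | frank | 70 | 2 | red
After GROUP BY (1 rows):
orders.kind | n
red | 2
After ORDER BY (1 rows):
orders.kind | n
red | 2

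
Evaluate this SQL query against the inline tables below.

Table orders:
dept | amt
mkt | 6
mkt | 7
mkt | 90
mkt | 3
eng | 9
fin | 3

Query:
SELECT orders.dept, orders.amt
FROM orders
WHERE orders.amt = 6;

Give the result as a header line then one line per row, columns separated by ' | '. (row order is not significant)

After WHERE (1 rows):
orders.dept | orders.amt
mkt | 6
After SELECT (1 rows):
orders.dept | orders.amt
mkt | 6

== RESULT ==
orders.dept | orders.amt
mkt | 6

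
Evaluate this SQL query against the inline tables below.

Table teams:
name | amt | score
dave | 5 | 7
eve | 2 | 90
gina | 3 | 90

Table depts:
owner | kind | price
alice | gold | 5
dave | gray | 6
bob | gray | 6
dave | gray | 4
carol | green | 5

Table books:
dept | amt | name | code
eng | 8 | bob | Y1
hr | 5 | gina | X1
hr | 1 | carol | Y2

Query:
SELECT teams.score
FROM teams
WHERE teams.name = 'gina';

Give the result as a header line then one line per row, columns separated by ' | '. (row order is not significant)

After WHERE (1 rows):
teams.name | teams.amt | teams.score
gina | 3 | 90
After SELECT (1 rows):
teams.score
90

== RESULT ==
teams.score
90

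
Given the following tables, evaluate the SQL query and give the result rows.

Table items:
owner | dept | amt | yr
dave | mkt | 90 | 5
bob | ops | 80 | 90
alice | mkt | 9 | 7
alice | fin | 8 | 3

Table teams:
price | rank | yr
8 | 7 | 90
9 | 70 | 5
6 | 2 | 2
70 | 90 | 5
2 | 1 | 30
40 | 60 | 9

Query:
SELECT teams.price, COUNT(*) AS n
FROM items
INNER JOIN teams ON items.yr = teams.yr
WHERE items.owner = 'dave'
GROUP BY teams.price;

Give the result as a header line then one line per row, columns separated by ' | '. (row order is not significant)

After JOIN teams (3 rows):
items.owner | items.dept | items.amt | items.yr | teams.price | teams.rank | teams.yr
dave | mkt | 90 | 5 | 9 | 70 | 5
dave | mkt | 90 | 5 | 70 | 90 | 5
bob | ops | 80 | 90 | 8 | 7 | 90
After WHERE (2 rows):
items.owner | items.dept | items.amt | items.yr | teams.price | teams.rank | teams.yr
dave | mkt | 90 | 5 | 9 | 70 | 5
dave | mkt | 90 | 5 | 70 | 90 | 5
After GROUP BY (2 rows):
teams.price | n
9 | 1
70 | 1

== RESULT ==
teams.price | n
9 | 1
70 | 1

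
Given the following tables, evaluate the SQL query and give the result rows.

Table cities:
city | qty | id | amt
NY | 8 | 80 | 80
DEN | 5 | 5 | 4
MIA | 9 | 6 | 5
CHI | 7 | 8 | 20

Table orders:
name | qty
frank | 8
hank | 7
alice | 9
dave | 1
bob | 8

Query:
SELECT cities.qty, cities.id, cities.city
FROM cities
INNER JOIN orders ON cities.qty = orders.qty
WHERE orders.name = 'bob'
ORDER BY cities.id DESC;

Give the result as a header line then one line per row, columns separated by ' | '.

== RESULT ==
cities.qty | cities.id | cities.city
8 | 80 | NY

Derivation:
After JOIN orders (4 rows):
cities.city | cities.qty | cities.id | cities.amt | orders.name | orders.qty
NY | 8 | 80 | 80 | frank | 8
NY | 8 | 80 | 80 | bob | 8
MIA | 9 | 6 | 5 | alice | 9
CHI | 7 | 8 | 20 | hank | 7
After WHERE (1 rows):
cities.city | cities.qty | cities.id | cities.amt | orders.name | orders.qty
NY | 8 | 80 | 80 | bob | 8
After SELECT (1 rows):
cities.qty | cities.id | cities.city
8 | 80 | NY
After ORDER BY (1 rows):
cities.qty | cities.id | cities.city
8 | 80 | NY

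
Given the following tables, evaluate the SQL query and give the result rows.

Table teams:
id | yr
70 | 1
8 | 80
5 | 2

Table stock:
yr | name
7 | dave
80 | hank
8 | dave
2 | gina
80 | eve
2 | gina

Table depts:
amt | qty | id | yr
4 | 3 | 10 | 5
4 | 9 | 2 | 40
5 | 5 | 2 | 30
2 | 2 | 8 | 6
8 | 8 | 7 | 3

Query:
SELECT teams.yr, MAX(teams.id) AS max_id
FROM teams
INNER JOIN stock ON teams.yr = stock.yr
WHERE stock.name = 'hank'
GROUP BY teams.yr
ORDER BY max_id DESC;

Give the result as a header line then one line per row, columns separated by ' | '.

== RESULT ==
teams.yr | max_id
80 | 8

Derivation:
After JOIN stock (4 rows):
teams.id | teams.yr | stock.yr | stock.name
8 | 80 | 80 | hank
8 | 80 | 80 | eve
5 | 2 | 2 | gina
5 | 2 | 2 | gina
After WHERE (1 rows):
teams.id | teams.yr | stock.yr | stock.name
8 | 80 | 80 | hank
After GROUP BY (1 rows):
teams.yr | max_id
80 | 8
After ORDER BY (1 rows):
teams.yr | max_id
80 | 8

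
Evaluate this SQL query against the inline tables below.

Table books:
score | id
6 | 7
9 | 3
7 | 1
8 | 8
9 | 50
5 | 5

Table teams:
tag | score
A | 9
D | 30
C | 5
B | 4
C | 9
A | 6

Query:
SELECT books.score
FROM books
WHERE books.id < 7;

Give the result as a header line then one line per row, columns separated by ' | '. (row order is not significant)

After WHERE (3 rows):
books.score | books.id
9 | 3
7 | 1
5 | 5
After SELECT (3 rows):
books.score
9
7
5

== RESULT ==
books.score
9
7
5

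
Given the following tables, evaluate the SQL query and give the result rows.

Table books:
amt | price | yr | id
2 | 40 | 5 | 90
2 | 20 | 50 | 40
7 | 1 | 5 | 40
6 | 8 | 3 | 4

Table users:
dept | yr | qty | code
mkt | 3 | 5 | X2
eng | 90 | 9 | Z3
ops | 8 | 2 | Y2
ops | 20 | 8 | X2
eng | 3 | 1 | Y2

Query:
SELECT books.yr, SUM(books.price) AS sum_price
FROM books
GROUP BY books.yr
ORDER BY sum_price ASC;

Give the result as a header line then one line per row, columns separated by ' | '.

After GROUP BY (3 rows):
books.yr | sum_price
5 | 41
50 | 20
3 | 8
After ORDER BY (3 rows):
books.yr | sum_price
3 | 8
50 | 20
5 | 41

== RESULT ==
books.yr | sum_price
3 | 8
50 | 20
5 | 41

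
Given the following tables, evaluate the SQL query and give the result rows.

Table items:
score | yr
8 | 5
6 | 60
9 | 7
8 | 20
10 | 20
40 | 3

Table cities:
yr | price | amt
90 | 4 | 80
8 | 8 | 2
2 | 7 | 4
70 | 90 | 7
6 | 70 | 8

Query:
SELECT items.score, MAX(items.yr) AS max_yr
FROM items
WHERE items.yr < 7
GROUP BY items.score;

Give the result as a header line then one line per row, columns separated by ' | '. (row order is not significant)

After WHERE (2 rows):
items.score | items.yr
8 | 5
40 | 3
After GROUP BY (2 rows):
items.score | max_yr
8 | 5
40 | 3

== RESULT ==
items.score | max_yr
8 | 5
40 | 3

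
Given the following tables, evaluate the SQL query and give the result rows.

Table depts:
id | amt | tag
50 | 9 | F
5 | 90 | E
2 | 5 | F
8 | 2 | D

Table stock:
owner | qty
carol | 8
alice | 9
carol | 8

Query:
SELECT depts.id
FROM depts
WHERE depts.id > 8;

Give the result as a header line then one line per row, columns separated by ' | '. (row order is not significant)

After WHERE (1 rows):
depts.id | depts.amt | depts.tag
50 | 9 | F
After SELECT (1 rows):
depts.id
50

== RESULT ==
depts.id
50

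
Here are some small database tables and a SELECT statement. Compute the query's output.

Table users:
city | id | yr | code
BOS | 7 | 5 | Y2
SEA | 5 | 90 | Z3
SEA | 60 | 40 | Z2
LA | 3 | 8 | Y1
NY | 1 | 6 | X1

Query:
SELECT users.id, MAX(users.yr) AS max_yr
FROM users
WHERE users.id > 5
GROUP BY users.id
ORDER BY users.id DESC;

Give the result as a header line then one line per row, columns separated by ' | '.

== RESULT ==
users.id | max_yr
60 | 40
7 | 5

Derivation:
After WHERE (2 rows):
users.city | users.id | users.yr | users.code
BOS | 7 | 5 | Y2
SEA | 60 | 40 | Z2
After GROUP BY (2 rows):
users.id | max_yr
7 | 5
60 | 40
After ORDER BY (2 rows):
users.id | max_yr
60 | 40
7 | 5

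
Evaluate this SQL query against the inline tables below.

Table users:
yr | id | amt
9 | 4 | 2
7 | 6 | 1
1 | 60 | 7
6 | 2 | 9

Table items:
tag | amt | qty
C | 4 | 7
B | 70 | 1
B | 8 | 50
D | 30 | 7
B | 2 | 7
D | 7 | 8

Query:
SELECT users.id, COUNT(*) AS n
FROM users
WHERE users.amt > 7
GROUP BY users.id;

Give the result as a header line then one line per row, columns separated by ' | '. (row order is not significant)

After WHERE (1 rows):
users.yr | users.id | users.amt
6 | 2 | 9
After GROUP BY (1 rows):
users.id | n
2 | 1

== RESULT ==
users.id | n
2 | 1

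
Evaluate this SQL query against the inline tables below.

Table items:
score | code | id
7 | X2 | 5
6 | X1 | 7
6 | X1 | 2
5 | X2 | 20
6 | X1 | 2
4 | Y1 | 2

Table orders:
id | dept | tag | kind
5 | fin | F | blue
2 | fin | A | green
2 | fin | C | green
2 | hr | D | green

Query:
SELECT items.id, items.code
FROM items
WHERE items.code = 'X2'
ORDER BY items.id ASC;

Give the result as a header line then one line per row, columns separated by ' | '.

== RESULT ==
items.id | items.code
5 | X2
20 | X2

Derivation:
After WHERE (2 rows):
items.score | items.code | items.id
7 | X2 | 5
5 | X2 | 20
After SELECT (2 rows):
items.id | items.code
5 | X2
20 | X2
After ORDER BY (2 rows):
items.id | items.code
5 | X2
20 | X2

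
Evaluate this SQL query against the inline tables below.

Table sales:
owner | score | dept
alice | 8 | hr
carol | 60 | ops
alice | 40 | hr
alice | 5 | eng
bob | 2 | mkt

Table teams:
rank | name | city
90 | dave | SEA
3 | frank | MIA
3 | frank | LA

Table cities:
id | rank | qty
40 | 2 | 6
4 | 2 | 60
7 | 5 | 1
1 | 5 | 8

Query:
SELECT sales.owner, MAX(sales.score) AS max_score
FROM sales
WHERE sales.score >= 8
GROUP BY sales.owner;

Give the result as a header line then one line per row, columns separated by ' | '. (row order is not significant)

After WHERE (3 rows):
sales.owner | sales.score | sales.dept
alice | 8 | hr
carol | 60 | ops
alice | 40 | hr
After GROUP BY (2 rows):
sales.owner | max_score
alice | 40
carol | 60

== RESULT ==
sales.owner | max_score
alice | 40
carol | 60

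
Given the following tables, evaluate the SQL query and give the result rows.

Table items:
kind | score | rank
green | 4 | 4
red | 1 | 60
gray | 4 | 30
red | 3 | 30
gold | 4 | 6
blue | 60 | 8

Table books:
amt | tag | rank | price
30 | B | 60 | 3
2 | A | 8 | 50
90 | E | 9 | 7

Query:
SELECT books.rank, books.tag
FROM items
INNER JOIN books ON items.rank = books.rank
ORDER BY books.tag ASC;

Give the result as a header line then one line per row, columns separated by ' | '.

After JOIN books (2 rows):
items.kind | items.score | items.rank | books.amt | books.tag | books.rank | books.price
red | 1 | 60 | 30 | B | 60 | 3
blue | 60 | 8 | 2 | A | 8 | 50
After SELECT (2 rows):
books.rank | books.tag
60 | B
8 | A
After ORDER BY (2 rows):
books.rank | books.tag
8 | A
60 | B

== RESULT ==
books.rank | books.tag
8 | A
60 | B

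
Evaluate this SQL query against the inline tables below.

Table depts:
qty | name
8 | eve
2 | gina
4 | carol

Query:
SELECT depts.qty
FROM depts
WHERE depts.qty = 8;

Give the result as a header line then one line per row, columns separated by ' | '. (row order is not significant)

After WHERE (1 rows):
depts.qty | depts.name
8 | eve
After SELECT (1 rows):
depts.qty
8

== RESULT ==
depts.qty
8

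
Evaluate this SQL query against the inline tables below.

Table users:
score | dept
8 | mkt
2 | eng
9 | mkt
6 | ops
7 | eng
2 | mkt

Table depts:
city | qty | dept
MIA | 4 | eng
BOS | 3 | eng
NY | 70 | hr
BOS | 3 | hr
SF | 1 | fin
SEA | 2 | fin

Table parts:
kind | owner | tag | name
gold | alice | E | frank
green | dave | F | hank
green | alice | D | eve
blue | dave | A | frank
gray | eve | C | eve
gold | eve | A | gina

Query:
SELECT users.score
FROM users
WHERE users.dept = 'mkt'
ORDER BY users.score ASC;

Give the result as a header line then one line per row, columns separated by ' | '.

After WHERE (3 rows):
users.score | users.dept
8 | mkt
9 | mkt
2 | mkt
After SELECT (3 rows):
users.score
8
9
2
After ORDER BY (3 rows):
users.score
2
8
9

== RESULT ==
users.score
2
8
9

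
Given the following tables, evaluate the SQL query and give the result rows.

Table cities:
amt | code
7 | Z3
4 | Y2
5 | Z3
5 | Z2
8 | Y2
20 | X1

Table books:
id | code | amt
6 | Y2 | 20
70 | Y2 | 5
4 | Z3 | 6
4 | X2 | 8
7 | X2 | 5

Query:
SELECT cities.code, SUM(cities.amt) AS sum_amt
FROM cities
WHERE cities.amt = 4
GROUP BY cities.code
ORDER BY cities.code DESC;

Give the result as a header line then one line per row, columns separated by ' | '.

After WHERE (1 rows):
cities.amt | cities.code
4 | Y2
After GROUP BY (1 rows):
cities.code | sum_amt
Y2 | 4
After ORDER BY (1 rows):
cities.code | sum_amt
Y2 | 4

== RESULT ==
cities.code | sum_amt
Y2 | 4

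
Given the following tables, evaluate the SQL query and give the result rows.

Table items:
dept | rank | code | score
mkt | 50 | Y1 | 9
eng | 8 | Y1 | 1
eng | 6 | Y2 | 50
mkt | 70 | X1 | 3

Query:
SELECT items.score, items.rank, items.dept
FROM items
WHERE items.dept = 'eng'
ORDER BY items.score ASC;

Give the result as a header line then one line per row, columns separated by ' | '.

== RESULT ==
items.score | items.rank | items.dept
1 | 8 | eng
50 | 6 | eng

Derivation:
After WHERE (2 rows):
items.dept | items.rank | items.code | items.score
eng | 8 | Y1 | 1
eng | 6 | Y2 | 50
After SELECT (2 rows):
items.score | items.rank | items.dept
1 | 8 | eng
50 | 6 | eng
After ORDER BY (2 rows):
items.score | items.rank | items.dept
1 | 8 | eng
50 | 6 | eng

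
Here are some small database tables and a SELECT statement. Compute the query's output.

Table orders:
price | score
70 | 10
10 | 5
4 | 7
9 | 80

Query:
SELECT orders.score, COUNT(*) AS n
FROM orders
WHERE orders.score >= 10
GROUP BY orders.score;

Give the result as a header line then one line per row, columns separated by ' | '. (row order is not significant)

After WHERE (2 rows):
orders.price | orders.score
70 | 10
9 | 80
After GROUP BY (2 rows):
orders.score | n
10 | 1
80 | 1

== RESULT ==
orders.score | n
10 | 1
80 | 1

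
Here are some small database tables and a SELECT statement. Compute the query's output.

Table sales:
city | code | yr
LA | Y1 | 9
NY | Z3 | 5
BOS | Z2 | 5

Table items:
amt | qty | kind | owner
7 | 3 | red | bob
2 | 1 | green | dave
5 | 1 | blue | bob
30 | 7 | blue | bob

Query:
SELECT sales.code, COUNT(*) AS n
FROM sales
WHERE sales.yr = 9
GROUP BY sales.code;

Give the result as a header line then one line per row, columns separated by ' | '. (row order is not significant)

After WHERE (1 rows):
sales.city | sales.code | sales.yr
LA | Y1 | 9
After GROUP BY (1 rows):
sales.code | n
Y1 | 1

== RESULT ==
sales.code | n
Y1 | 1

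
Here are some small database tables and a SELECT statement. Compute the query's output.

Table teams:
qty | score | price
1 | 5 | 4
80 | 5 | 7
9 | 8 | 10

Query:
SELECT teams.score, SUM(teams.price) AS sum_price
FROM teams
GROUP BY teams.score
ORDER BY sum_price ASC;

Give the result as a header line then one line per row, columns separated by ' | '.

After GROUP BY (2 rows):
teams.score | sum_price
5 | 11
8 | 10
After ORDER BY (2 rows):
teams.score | sum_price
8 | 10
5 | 11

== RESULT ==
teams.score | sum_price
8 | 10
5 | 11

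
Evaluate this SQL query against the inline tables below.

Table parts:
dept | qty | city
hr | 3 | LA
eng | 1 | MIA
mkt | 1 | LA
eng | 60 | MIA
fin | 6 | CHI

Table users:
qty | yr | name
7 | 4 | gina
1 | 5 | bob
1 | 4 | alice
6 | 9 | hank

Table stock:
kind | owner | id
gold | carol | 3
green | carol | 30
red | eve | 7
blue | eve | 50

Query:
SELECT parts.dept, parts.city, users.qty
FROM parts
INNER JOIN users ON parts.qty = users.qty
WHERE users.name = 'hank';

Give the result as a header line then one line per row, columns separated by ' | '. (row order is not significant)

== RESULT ==
parts.dept | parts.city | users.qty
fin | CHI | 6

Derivation:
After JOIN users (5 rows):
parts.dept | parts.qty | parts.city | users.qty | users.yr | users.name
eng | 1 | MIA | 1 | 5 | bob
eng | 1 | MIA | 1 | 4 | alice
mkt | 1 | LA | 1 | 5 | bob
mkt | 1 | LA | 1 | 4 | alice
fin | 6 | CHI | 6 | 9 | hank
After WHERE (1 rows):
parts.dept | parts.qty | parts.city | users.qty | users.yr | users.name
fin | 6 | CHI | 6 | 9 | hank
After SELECT (1 rows):
parts.dept | parts.city | users.qty
fin | CHI | 6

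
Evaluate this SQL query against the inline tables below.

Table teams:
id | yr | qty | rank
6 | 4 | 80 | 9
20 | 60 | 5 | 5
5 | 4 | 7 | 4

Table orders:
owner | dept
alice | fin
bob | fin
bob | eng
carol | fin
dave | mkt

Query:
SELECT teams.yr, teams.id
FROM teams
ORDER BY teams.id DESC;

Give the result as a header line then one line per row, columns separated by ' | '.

== RESULT ==
teams.yr | teams.id
60 | 20
4 | 6
4 | 5

Derivation:
After SELECT (3 rows):
teams.yr | teams.id
4 | 6
60 | 20
4 | 5
After ORDER BY (3 rows):
teams.yr | teams.id
60 | 20
4 | 6
4 | 5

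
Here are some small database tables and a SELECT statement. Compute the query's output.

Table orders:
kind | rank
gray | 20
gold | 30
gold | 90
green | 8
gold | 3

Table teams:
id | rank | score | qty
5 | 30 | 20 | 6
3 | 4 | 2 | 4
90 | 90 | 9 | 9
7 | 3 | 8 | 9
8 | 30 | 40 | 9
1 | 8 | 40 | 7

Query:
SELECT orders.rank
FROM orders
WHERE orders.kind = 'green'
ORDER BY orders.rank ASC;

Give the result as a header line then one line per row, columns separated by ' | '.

After WHERE (1 rows):
orders.kind | orders.rank
green | 8
After SELECT (1 rows):
orders.rank
8
After ORDER BY (1 rows):
orders.rank
8

== RESULT ==
orders.rank
8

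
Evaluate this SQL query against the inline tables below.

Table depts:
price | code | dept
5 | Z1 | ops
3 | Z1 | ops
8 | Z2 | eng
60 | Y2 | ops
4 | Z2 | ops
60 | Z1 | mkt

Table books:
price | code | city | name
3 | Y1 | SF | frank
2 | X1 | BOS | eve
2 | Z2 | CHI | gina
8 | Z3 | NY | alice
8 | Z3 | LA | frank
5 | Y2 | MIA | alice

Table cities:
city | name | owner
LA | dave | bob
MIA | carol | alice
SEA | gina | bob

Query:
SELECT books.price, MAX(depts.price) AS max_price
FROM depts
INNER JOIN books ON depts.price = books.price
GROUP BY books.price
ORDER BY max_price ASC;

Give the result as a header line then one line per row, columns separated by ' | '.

== RESULT ==
books.price | max_price
3 | 3
5 | 5
8 | 8

Derivation:
After JOIN books (4 rows):
depts.price | depts.code | depts.dept | books.price | books.code | books.city | books.name
5 | Z1 | ops | 5 | Y2 | MIA | alice
3 | Z1 | ops | 3 | Y1 | SF | frank
8 | Z2 | eng | 8 | Z3 | NY | alice
8 | Z2 | eng | 8 | Z3 | LA | frank
After GROUP BY (3 rows):
books.price | max_price
5 | 5
3 | 3
8 | 8
After ORDER BY (3 rows):
books.price | max_price
3 | 3
5 | 5
8 | 8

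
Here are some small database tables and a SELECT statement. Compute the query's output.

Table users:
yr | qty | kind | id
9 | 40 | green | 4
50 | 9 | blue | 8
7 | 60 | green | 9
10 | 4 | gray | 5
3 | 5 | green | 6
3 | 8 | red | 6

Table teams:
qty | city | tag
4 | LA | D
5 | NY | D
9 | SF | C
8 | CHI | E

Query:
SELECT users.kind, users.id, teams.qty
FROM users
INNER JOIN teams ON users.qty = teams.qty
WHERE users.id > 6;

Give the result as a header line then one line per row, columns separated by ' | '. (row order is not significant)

After JOIN teams (4 rows):
users.yr | users.qty | users.kind | users.id | teams.qty | teams.city | teams.tag
50 | 9 | blue | 8 | 9 | SF | C
10 | 4 | gray | 5 | 4 | LA | D
3 | 5 | green | 6 | 5 | NY | D
3 | 8 | red | 6 | 8 | CHI | E
After WHERE (1 rows):
users.yr | users.qty | users.kind | users.id | teams.qty | teams.city | teams.tag
50 | 9 | blue | 8 | 9 | SF | C
After SELECT (1 rows):
users.kind | users.id | teams.qty
blue | 8 | 9

== RESULT ==
users.kind | users.id | teams.qty
blue | 8 | 9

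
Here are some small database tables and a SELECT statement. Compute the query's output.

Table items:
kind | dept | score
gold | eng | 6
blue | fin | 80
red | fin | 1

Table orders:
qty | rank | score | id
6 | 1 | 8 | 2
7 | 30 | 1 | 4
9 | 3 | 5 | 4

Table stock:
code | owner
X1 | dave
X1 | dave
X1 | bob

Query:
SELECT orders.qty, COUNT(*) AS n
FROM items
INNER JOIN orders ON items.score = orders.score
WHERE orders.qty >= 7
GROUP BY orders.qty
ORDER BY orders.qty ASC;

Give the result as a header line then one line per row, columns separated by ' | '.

== RESULT ==
orders.qty | n
7 | 1

Derivation:
After JOIN orders (1 rows):
items.kind | items.dept | items.score | orders.qty | orders.rank | orders.score | orders.id
red | fin | 1 | 7 | 30 | 1 | 4
After WHERE (1 rows):
items.kind | items.dept | items.score | orders.qty | orders.rank | orders.score | orders.id
red | fin | 1 | 7 | 30 | 1 | 4
After GROUP BY (1 rows):
orders.qty | n
7 | 1
After ORDER BY (1 rows):
orders.qty | n
7 | 1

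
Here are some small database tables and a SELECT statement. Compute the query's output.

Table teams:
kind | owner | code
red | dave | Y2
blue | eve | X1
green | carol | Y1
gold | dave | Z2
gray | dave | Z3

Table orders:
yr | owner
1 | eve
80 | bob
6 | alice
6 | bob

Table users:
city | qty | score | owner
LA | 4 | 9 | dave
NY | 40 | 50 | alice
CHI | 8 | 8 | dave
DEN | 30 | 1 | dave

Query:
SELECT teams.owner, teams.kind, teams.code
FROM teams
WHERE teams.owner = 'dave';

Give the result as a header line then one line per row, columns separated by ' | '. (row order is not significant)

== RESULT ==
teams.owner | teams.kind | teams.code
dave | red | Y2
dave | gold | Z2
dave | gray | Z3

Derivation:
After WHERE (3 rows):
teams.kind | teams.owner | teams.code
red | dave | Y2
gold | dave | Z2
gray | dave | Z3
After SELECT (3 rows):
teams.owner | teams.kind | teams.code
dave | red | Y2
dave | gold | Z2
dave | gray | Z3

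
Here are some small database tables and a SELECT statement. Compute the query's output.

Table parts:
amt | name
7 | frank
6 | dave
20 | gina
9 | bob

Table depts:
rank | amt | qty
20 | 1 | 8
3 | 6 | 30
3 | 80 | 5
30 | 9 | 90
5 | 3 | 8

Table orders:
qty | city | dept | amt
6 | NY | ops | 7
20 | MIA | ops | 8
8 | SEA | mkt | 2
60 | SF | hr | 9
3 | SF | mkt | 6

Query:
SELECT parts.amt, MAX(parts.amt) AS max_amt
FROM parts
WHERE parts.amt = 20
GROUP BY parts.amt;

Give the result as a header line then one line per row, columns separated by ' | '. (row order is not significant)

== RESULT ==
parts.amt | max_amt
20 | 20

Derivation:
After WHERE (1 rows):
parts.amt | parts.name
20 | gina
After GROUP BY (1 rows):
parts.amt | max_amt
20 | 20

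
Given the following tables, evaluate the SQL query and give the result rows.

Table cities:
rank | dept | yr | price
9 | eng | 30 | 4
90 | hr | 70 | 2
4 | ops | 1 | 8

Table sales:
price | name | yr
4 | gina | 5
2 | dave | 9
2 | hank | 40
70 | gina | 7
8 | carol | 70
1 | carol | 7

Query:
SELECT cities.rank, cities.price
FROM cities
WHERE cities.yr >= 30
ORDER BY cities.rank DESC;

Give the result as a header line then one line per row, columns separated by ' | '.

== RESULT ==
cities.rank | cities.price
90 | 2
9 | 4

Derivation:
After WHERE (2 rows):
cities.rank | cities.dept | cities.yr | cities.price
9 | eng | 30 | 4
90 | hr | 70 | 2
After SELECT (2 rows):
cities.rank | cities.price
9 | 4
90 | 2
After ORDER BY (2 rows):
cities.rank | cities.price
90 | 2
9 | 4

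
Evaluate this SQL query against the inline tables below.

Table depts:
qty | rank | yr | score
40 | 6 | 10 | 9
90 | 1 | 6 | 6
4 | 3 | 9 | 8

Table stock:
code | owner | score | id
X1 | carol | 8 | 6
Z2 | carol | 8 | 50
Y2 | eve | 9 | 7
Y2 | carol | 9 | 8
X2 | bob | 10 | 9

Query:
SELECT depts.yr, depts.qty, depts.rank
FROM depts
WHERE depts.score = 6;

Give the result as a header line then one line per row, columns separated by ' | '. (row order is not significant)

== RESULT ==
depts.yr | depts.qty | depts.rank
6 | 90 | 1

Derivation:
After WHERE (1 rows):
depts.qty | depts.rank | depts.yr | depts.score
90 | 1 | 6 | 6
After SELECT (1 rows):
depts.yr | depts.qty | depts.rank
6 | 90 | 1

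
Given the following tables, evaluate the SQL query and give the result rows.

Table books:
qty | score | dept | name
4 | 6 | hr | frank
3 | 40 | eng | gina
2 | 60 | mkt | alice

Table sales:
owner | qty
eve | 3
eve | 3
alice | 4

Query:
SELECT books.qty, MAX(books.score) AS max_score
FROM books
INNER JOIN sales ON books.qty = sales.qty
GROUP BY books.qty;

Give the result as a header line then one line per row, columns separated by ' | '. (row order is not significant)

== RESULT ==
books.qty | max_score
4 | 6
3 | 40

Derivation:
After JOIN sales (3 rows):
books.qty | books.score | books.dept | books.name | sales.owner | sales.qty
4 | 6 | hr | frank | alice | 4
3 | 40 | eng | gina | eve | 3
3 | 40 | eng | gina | eve | 3
After GROUP BY (2 rows):
books.qty | max_score
4 | 6
3 | 40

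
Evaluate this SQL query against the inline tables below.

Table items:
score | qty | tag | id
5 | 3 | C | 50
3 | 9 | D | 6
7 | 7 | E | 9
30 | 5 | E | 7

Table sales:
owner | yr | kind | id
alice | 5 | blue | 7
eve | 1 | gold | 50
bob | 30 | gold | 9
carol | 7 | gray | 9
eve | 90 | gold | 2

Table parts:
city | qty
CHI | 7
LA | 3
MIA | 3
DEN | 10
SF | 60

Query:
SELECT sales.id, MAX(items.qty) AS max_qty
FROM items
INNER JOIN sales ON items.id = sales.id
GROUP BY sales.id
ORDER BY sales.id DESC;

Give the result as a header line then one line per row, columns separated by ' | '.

After JOIN sales (4 rows):
items.score | items.qty | items.tag | items.id | sales.owner | sales.yr | sales.kind | sales.id
5 | 3 | C | 50 | eve | 1 | gold | 50
7 | 7 | E | 9 | bob | 30 | gold | 9
7 | 7 | E | 9 | carol | 7 | gray | 9
30 | 5 | E | 7 | alice | 5 | blue | 7
After GROUP BY (3 rows):
sales.id | max_qty
50 | 3
9 | 7
7 | 5
After ORDER BY (3 rows):
sales.id | max_qty
50 | 3
9 | 7
7 | 5

== RESULT ==
sales.id | max_qty
50 | 3
9 | 7
7 | 5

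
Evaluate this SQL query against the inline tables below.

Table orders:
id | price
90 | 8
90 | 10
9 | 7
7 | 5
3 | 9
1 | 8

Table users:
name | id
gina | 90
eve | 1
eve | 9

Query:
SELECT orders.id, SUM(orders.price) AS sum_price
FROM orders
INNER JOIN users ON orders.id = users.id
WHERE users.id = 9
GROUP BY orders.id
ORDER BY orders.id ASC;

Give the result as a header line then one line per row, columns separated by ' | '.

== RESULT ==
orders.id | sum_price
9 | 7

Derivation:
After JOIN users (4 rows):
orders.id | orders.price | users.name | users.id
90 | 8 | gina | 90
90 | 10 | gina | 90
9 | 7 | eve | 9
1 | 8 | eve | 1
After WHERE (1 rows):
orders.id | orders.price | users.name | users.id
9 | 7 | eve | 9
After GROUP BY (1 rows):
orders.id | sum_price
9 | 7
After ORDER BY (1 rows):
orders.id | sum_price
9 | 7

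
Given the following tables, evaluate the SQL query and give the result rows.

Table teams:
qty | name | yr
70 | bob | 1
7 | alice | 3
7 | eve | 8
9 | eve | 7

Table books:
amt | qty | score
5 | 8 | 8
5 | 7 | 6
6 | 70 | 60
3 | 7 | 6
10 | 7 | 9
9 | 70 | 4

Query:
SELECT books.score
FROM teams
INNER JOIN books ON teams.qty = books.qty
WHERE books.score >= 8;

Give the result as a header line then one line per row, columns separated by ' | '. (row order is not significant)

After JOIN books (8 rows):
teams.qty | teams.name | teams.yr | books.amt | books.qty | books.score
70 | bob | 1 | 6 | 70 | 60
70 | bob | 1 | 9 | 70 | 4
7 | alice | 3 | 5 | 7 | 6
7 | alice | 3 | 3 | 7 | 6
7 | alice | 3 | 10 | 7 | 9
7 | eve | 8 | 5 | 7 | 6
7 | eve | 8 | 3 | 7 | 6
7 | eve | 8 | 10 | 7 | 9
After WHERE (3 rows):
teams.qty | teams.name | teams.yr | books.amt | books.qty | books.score
70 | bob | 1 | 6 | 70 | 60
7 | alice | 3 | 10 | 7 | 9
7 | eve | 8 | 10 | 7 | 9
After SELECT (3 rows):
books.score
60
9
9

== RESULT ==
books.score
60
9
9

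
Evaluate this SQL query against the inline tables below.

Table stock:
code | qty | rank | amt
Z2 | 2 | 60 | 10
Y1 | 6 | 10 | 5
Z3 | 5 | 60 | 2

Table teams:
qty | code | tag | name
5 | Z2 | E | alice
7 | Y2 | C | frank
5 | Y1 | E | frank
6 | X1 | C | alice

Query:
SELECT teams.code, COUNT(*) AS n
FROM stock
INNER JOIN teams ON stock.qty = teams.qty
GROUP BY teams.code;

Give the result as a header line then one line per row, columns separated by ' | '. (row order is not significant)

== RESULT ==
teams.code | n
X1 | 1
Z2 | 1
Y1 | 1

Derivation:
After JOIN teams (3 rows):
stock.code | stock.qty | stock.rank | stock.amt | teams.qty | teams.code | teams.tag | teams.name
Y1 | 6 | 10 | 5 | 6 | X1 | C | alice
Z3 | 5 | 60 | 2 | 5 | Z2 | E | alice
Z3 | 5 | 60 | 2 | 5 | Y1 | E | frank
After GROUP BY (3 rows):
teams.code | n
X1 | 1
Z2 | 1
Y1 | 1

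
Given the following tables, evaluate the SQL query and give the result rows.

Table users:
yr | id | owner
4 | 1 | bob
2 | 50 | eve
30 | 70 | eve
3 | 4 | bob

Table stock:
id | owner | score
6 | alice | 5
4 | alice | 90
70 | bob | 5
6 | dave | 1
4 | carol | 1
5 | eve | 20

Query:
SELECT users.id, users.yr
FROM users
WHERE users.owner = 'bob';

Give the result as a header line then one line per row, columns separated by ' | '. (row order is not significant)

== RESULT ==
users.id | users.yr
1 | 4
4 | 3

Derivation:
After WHERE (2 rows):
users.yr | users.id | users.owner
4 | 1 | bob
3 | 4 | bob
After SELECT (2 rows):
users.id | users.yr
1 | 4
4 | 3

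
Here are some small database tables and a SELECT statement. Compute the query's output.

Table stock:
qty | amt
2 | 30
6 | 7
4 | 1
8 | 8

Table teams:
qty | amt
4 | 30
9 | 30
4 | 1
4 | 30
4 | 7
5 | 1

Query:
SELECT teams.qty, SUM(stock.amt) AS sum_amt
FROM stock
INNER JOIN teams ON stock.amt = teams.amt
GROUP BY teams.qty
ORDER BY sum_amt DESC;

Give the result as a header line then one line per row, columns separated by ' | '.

After JOIN teams (6 rows):
stock.qty | stock.amt | teams.qty | teams.amt
2 | 30 | 4 | 30
2 | 30 | 9 | 30
2 | 30 | 4 | 30
6 | 7 | 4 | 7
4 | 1 | 4 | 1
4 | 1 | 5 | 1
After GROUP BY (3 rows):
teams.qty | sum_amt
4 | 68
9 | 30
5 | 1
After ORDER BY (3 rows):
teams.qty | sum_amt
4 | 68
9 | 30
5 | 1

== RESULT ==
teams.qty | sum_amt
4 | 68
9 | 30
5 | 1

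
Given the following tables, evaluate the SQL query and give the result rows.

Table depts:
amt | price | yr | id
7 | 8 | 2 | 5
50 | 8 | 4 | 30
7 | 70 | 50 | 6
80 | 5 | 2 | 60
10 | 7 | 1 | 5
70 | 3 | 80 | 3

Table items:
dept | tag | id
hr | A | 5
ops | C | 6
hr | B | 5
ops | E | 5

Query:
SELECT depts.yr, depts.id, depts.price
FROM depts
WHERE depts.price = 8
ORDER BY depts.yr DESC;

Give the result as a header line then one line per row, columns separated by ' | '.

== RESULT ==
depts.yr | depts.id | depts.price
4 | 30 | 8
2 | 5 | 8

Derivation:
After WHERE (2 rows):
depts.amt | depts.price | depts.yr | depts.id
7 | 8 | 2 | 5
50 | 8 | 4 | 30
After SELECT (2 rows):
depts.yr | depts.id | depts.price
2 | 5 | 8
4 | 30 | 8
After ORDER BY (2 rows):
depts.yr | depts.id | depts.price
4 | 30 | 8
2 | 5 | 8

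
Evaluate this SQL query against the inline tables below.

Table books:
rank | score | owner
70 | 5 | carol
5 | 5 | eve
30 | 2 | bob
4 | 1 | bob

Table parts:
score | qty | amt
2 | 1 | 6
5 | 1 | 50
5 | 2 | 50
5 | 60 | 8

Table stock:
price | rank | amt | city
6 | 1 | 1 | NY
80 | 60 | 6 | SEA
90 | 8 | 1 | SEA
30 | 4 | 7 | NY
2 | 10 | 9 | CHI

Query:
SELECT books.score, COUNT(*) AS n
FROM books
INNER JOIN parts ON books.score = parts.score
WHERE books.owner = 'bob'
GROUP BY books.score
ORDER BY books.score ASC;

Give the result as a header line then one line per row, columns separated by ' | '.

== RESULT ==
books.score | n
2 | 1

Derivation:
After JOIN parts (7 rows):
books.rank | books.score | books.owner | parts.score | parts.qty | parts.amt
70 | 5 | carol | 5 | 1 | 50
70 | 5 | carol | 5 | 2 | 50
70 | 5 | carol | 5 | 60 | 8
5 | 5 | eve | 5 | 1 | 50
5 | 5 | eve | 5 | 2 | 50
5 | 5 | eve | 5 | 60 | 8
30 | 2 | bob | 2 | 1 | 6
After WHERE (1 rows):
books.rank | books.score | books.owner | parts.score | parts.qty | parts.amt
30 | 2 | bob | 2 | 1 | 6
After GROUP BY (1 rows):
books.score | n
2 | 1
After ORDER BY (1 rows):
books.score | n
2 | 1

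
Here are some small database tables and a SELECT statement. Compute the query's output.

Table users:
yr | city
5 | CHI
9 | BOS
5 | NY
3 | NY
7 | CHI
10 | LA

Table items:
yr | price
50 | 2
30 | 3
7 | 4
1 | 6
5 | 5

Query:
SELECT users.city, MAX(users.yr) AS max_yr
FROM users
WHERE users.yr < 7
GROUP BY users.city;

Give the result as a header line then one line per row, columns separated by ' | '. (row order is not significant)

== RESULT ==
users.city | max_yr
CHI | 5
NY | 5

Derivation:
After WHERE (3 rows):
users.yr | users.city
5 | CHI
5 | NY
3 | NY
After GROUP BY (2 rows):
users.city | max_yr
CHI | 5
NY | 5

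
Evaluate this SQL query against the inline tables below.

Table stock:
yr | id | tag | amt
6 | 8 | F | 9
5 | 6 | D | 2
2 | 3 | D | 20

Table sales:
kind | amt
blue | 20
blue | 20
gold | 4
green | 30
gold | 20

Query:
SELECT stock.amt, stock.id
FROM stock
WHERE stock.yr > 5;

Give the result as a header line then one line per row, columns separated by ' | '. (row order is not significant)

After WHERE (1 rows):
stock.yr | stock.id | stock.tag | stock.amt
6 | 8 | F | 9
After SELECT (1 rows):
stock.amt | stock.id
9 | 8

== RESULT ==
stock.amt | stock.id
9 | 8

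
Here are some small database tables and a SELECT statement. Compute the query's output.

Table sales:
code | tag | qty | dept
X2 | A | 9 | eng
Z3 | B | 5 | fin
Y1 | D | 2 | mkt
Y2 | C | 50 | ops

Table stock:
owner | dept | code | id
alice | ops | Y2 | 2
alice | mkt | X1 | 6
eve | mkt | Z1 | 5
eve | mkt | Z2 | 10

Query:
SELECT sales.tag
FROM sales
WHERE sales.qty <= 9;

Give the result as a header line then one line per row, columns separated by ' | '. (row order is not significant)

After WHERE (3 rows):
sales.code | sales.tag | sales.qty | sales.dept
X2 | A | 9 | eng
Z3 | B | 5 | fin
Y1 | D | 2 | mkt
After SELECT (3 rows):
sales.tag
A
B
D

== RESULT ==
sales.tag
A
B
D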